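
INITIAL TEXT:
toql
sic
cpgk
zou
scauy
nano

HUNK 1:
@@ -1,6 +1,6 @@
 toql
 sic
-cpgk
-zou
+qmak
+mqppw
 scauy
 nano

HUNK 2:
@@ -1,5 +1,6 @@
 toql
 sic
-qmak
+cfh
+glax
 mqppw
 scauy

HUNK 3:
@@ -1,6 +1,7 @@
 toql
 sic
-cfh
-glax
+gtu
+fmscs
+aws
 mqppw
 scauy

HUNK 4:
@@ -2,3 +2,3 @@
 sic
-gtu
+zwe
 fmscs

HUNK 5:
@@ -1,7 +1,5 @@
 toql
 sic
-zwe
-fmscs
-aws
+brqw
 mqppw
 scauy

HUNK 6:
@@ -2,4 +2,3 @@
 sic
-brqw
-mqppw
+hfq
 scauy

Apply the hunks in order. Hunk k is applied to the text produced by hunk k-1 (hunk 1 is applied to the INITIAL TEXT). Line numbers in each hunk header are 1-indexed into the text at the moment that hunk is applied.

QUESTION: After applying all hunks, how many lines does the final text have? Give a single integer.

Hunk 1: at line 1 remove [cpgk,zou] add [qmak,mqppw] -> 6 lines: toql sic qmak mqppw scauy nano
Hunk 2: at line 1 remove [qmak] add [cfh,glax] -> 7 lines: toql sic cfh glax mqppw scauy nano
Hunk 3: at line 1 remove [cfh,glax] add [gtu,fmscs,aws] -> 8 lines: toql sic gtu fmscs aws mqppw scauy nano
Hunk 4: at line 2 remove [gtu] add [zwe] -> 8 lines: toql sic zwe fmscs aws mqppw scauy nano
Hunk 5: at line 1 remove [zwe,fmscs,aws] add [brqw] -> 6 lines: toql sic brqw mqppw scauy nano
Hunk 6: at line 2 remove [brqw,mqppw] add [hfq] -> 5 lines: toql sic hfq scauy nano
Final line count: 5

Answer: 5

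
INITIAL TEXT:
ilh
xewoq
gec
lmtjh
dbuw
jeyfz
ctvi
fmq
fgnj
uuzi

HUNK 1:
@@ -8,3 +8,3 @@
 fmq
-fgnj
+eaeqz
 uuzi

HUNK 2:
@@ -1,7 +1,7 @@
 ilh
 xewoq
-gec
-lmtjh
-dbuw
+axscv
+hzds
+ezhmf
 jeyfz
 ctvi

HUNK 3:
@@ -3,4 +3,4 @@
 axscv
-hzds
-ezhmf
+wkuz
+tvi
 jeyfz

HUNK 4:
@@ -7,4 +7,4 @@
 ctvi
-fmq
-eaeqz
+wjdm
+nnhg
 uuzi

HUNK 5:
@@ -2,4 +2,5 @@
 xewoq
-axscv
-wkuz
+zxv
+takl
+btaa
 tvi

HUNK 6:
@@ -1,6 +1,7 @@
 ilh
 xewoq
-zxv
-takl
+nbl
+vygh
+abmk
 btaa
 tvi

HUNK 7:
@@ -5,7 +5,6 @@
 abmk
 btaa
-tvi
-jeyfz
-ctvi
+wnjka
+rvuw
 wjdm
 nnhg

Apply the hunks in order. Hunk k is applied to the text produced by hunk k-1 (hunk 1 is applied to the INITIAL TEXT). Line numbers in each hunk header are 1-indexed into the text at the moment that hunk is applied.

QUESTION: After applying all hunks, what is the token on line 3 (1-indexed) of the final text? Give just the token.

Hunk 1: at line 8 remove [fgnj] add [eaeqz] -> 10 lines: ilh xewoq gec lmtjh dbuw jeyfz ctvi fmq eaeqz uuzi
Hunk 2: at line 1 remove [gec,lmtjh,dbuw] add [axscv,hzds,ezhmf] -> 10 lines: ilh xewoq axscv hzds ezhmf jeyfz ctvi fmq eaeqz uuzi
Hunk 3: at line 3 remove [hzds,ezhmf] add [wkuz,tvi] -> 10 lines: ilh xewoq axscv wkuz tvi jeyfz ctvi fmq eaeqz uuzi
Hunk 4: at line 7 remove [fmq,eaeqz] add [wjdm,nnhg] -> 10 lines: ilh xewoq axscv wkuz tvi jeyfz ctvi wjdm nnhg uuzi
Hunk 5: at line 2 remove [axscv,wkuz] add [zxv,takl,btaa] -> 11 lines: ilh xewoq zxv takl btaa tvi jeyfz ctvi wjdm nnhg uuzi
Hunk 6: at line 1 remove [zxv,takl] add [nbl,vygh,abmk] -> 12 lines: ilh xewoq nbl vygh abmk btaa tvi jeyfz ctvi wjdm nnhg uuzi
Hunk 7: at line 5 remove [tvi,jeyfz,ctvi] add [wnjka,rvuw] -> 11 lines: ilh xewoq nbl vygh abmk btaa wnjka rvuw wjdm nnhg uuzi
Final line 3: nbl

Answer: nbl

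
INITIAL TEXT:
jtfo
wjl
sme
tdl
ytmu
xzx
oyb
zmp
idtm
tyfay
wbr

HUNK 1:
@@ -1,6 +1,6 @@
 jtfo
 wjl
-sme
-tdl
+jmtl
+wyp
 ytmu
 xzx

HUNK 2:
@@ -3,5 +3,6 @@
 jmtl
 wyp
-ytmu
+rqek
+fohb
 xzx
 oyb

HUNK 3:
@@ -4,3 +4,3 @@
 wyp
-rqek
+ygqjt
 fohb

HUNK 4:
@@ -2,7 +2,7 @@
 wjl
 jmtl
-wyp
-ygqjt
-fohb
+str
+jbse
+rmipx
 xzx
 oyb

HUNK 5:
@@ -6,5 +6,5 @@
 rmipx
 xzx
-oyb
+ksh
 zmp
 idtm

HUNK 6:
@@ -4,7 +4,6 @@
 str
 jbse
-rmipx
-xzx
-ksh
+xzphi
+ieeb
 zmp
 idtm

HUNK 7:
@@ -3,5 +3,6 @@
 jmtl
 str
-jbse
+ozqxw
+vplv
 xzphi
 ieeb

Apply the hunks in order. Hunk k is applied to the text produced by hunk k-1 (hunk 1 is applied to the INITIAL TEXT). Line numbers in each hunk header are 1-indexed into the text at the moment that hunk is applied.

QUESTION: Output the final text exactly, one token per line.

Answer: jtfo
wjl
jmtl
str
ozqxw
vplv
xzphi
ieeb
zmp
idtm
tyfay
wbr

Derivation:
Hunk 1: at line 1 remove [sme,tdl] add [jmtl,wyp] -> 11 lines: jtfo wjl jmtl wyp ytmu xzx oyb zmp idtm tyfay wbr
Hunk 2: at line 3 remove [ytmu] add [rqek,fohb] -> 12 lines: jtfo wjl jmtl wyp rqek fohb xzx oyb zmp idtm tyfay wbr
Hunk 3: at line 4 remove [rqek] add [ygqjt] -> 12 lines: jtfo wjl jmtl wyp ygqjt fohb xzx oyb zmp idtm tyfay wbr
Hunk 4: at line 2 remove [wyp,ygqjt,fohb] add [str,jbse,rmipx] -> 12 lines: jtfo wjl jmtl str jbse rmipx xzx oyb zmp idtm tyfay wbr
Hunk 5: at line 6 remove [oyb] add [ksh] -> 12 lines: jtfo wjl jmtl str jbse rmipx xzx ksh zmp idtm tyfay wbr
Hunk 6: at line 4 remove [rmipx,xzx,ksh] add [xzphi,ieeb] -> 11 lines: jtfo wjl jmtl str jbse xzphi ieeb zmp idtm tyfay wbr
Hunk 7: at line 3 remove [jbse] add [ozqxw,vplv] -> 12 lines: jtfo wjl jmtl str ozqxw vplv xzphi ieeb zmp idtm tyfay wbr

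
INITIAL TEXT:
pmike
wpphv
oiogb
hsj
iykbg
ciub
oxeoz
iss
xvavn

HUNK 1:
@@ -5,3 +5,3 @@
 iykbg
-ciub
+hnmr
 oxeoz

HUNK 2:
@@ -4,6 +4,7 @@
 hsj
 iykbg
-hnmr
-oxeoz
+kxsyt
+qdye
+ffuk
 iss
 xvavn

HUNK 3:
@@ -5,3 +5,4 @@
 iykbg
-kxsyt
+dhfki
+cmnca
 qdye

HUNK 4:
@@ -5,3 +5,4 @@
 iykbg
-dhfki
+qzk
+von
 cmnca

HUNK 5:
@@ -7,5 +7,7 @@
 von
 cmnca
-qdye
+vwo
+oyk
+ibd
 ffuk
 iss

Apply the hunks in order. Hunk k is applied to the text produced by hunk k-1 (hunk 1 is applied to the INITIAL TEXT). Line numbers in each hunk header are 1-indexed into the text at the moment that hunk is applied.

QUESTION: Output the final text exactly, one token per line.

Answer: pmike
wpphv
oiogb
hsj
iykbg
qzk
von
cmnca
vwo
oyk
ibd
ffuk
iss
xvavn

Derivation:
Hunk 1: at line 5 remove [ciub] add [hnmr] -> 9 lines: pmike wpphv oiogb hsj iykbg hnmr oxeoz iss xvavn
Hunk 2: at line 4 remove [hnmr,oxeoz] add [kxsyt,qdye,ffuk] -> 10 lines: pmike wpphv oiogb hsj iykbg kxsyt qdye ffuk iss xvavn
Hunk 3: at line 5 remove [kxsyt] add [dhfki,cmnca] -> 11 lines: pmike wpphv oiogb hsj iykbg dhfki cmnca qdye ffuk iss xvavn
Hunk 4: at line 5 remove [dhfki] add [qzk,von] -> 12 lines: pmike wpphv oiogb hsj iykbg qzk von cmnca qdye ffuk iss xvavn
Hunk 5: at line 7 remove [qdye] add [vwo,oyk,ibd] -> 14 lines: pmike wpphv oiogb hsj iykbg qzk von cmnca vwo oyk ibd ffuk iss xvavn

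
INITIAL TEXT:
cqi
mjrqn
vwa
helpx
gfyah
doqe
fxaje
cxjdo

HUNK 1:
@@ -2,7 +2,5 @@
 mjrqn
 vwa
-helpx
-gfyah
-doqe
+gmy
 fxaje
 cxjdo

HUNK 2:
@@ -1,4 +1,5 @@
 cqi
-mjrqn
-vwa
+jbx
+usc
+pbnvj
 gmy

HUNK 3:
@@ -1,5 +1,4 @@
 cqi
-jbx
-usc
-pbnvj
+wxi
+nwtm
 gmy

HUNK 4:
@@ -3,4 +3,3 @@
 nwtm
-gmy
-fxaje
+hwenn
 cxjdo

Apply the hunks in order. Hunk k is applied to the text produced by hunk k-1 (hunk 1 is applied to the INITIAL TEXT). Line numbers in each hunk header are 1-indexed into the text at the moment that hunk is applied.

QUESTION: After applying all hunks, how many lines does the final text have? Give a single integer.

Answer: 5

Derivation:
Hunk 1: at line 2 remove [helpx,gfyah,doqe] add [gmy] -> 6 lines: cqi mjrqn vwa gmy fxaje cxjdo
Hunk 2: at line 1 remove [mjrqn,vwa] add [jbx,usc,pbnvj] -> 7 lines: cqi jbx usc pbnvj gmy fxaje cxjdo
Hunk 3: at line 1 remove [jbx,usc,pbnvj] add [wxi,nwtm] -> 6 lines: cqi wxi nwtm gmy fxaje cxjdo
Hunk 4: at line 3 remove [gmy,fxaje] add [hwenn] -> 5 lines: cqi wxi nwtm hwenn cxjdo
Final line count: 5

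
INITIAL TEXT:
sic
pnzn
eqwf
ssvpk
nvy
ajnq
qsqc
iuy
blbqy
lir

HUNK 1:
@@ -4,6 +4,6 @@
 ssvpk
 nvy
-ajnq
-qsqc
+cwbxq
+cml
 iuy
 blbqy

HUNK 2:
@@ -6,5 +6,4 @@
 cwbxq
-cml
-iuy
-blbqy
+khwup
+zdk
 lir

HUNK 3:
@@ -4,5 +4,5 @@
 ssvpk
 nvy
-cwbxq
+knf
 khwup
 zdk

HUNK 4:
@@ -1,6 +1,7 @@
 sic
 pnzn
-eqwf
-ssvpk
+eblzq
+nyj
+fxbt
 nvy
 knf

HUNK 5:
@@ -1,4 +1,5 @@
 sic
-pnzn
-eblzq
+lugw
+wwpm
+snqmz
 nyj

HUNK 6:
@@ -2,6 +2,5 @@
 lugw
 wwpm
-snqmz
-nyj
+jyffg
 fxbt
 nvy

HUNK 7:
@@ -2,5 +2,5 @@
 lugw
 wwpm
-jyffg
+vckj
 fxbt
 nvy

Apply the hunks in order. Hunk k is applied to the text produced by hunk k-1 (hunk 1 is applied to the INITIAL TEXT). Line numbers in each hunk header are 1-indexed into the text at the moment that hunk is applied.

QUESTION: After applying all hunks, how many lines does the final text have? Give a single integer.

Hunk 1: at line 4 remove [ajnq,qsqc] add [cwbxq,cml] -> 10 lines: sic pnzn eqwf ssvpk nvy cwbxq cml iuy blbqy lir
Hunk 2: at line 6 remove [cml,iuy,blbqy] add [khwup,zdk] -> 9 lines: sic pnzn eqwf ssvpk nvy cwbxq khwup zdk lir
Hunk 3: at line 4 remove [cwbxq] add [knf] -> 9 lines: sic pnzn eqwf ssvpk nvy knf khwup zdk lir
Hunk 4: at line 1 remove [eqwf,ssvpk] add [eblzq,nyj,fxbt] -> 10 lines: sic pnzn eblzq nyj fxbt nvy knf khwup zdk lir
Hunk 5: at line 1 remove [pnzn,eblzq] add [lugw,wwpm,snqmz] -> 11 lines: sic lugw wwpm snqmz nyj fxbt nvy knf khwup zdk lir
Hunk 6: at line 2 remove [snqmz,nyj] add [jyffg] -> 10 lines: sic lugw wwpm jyffg fxbt nvy knf khwup zdk lir
Hunk 7: at line 2 remove [jyffg] add [vckj] -> 10 lines: sic lugw wwpm vckj fxbt nvy knf khwup zdk lir
Final line count: 10

Answer: 10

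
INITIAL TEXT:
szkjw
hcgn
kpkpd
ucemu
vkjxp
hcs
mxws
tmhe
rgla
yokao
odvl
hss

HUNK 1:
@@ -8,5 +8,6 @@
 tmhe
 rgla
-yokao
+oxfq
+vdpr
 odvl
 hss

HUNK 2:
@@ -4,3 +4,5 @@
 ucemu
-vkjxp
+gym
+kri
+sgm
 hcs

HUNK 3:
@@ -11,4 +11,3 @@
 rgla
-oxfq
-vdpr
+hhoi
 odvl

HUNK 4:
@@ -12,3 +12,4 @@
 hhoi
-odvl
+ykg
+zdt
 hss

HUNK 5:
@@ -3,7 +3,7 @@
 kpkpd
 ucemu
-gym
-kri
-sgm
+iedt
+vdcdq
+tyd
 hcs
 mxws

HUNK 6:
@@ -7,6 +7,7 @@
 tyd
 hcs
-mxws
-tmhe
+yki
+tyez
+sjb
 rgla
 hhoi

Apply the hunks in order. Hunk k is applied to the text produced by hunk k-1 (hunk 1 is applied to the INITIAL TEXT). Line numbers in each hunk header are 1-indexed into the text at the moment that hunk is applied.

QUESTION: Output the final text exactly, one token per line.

Hunk 1: at line 8 remove [yokao] add [oxfq,vdpr] -> 13 lines: szkjw hcgn kpkpd ucemu vkjxp hcs mxws tmhe rgla oxfq vdpr odvl hss
Hunk 2: at line 4 remove [vkjxp] add [gym,kri,sgm] -> 15 lines: szkjw hcgn kpkpd ucemu gym kri sgm hcs mxws tmhe rgla oxfq vdpr odvl hss
Hunk 3: at line 11 remove [oxfq,vdpr] add [hhoi] -> 14 lines: szkjw hcgn kpkpd ucemu gym kri sgm hcs mxws tmhe rgla hhoi odvl hss
Hunk 4: at line 12 remove [odvl] add [ykg,zdt] -> 15 lines: szkjw hcgn kpkpd ucemu gym kri sgm hcs mxws tmhe rgla hhoi ykg zdt hss
Hunk 5: at line 3 remove [gym,kri,sgm] add [iedt,vdcdq,tyd] -> 15 lines: szkjw hcgn kpkpd ucemu iedt vdcdq tyd hcs mxws tmhe rgla hhoi ykg zdt hss
Hunk 6: at line 7 remove [mxws,tmhe] add [yki,tyez,sjb] -> 16 lines: szkjw hcgn kpkpd ucemu iedt vdcdq tyd hcs yki tyez sjb rgla hhoi ykg zdt hss

Answer: szkjw
hcgn
kpkpd
ucemu
iedt
vdcdq
tyd
hcs
yki
tyez
sjb
rgla
hhoi
ykg
zdt
hss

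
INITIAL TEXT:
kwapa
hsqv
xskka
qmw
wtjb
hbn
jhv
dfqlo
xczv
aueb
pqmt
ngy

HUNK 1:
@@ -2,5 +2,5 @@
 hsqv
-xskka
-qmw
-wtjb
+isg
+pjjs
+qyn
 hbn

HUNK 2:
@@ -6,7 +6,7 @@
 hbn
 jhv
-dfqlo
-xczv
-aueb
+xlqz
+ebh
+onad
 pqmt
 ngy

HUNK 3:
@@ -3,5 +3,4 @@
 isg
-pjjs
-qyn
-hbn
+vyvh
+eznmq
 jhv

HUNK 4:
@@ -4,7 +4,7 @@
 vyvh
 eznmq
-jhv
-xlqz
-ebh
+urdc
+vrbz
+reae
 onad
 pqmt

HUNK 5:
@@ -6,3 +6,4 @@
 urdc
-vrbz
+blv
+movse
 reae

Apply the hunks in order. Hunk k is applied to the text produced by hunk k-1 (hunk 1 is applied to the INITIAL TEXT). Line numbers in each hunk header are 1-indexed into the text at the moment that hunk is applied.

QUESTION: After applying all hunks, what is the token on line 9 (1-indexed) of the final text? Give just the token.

Hunk 1: at line 2 remove [xskka,qmw,wtjb] add [isg,pjjs,qyn] -> 12 lines: kwapa hsqv isg pjjs qyn hbn jhv dfqlo xczv aueb pqmt ngy
Hunk 2: at line 6 remove [dfqlo,xczv,aueb] add [xlqz,ebh,onad] -> 12 lines: kwapa hsqv isg pjjs qyn hbn jhv xlqz ebh onad pqmt ngy
Hunk 3: at line 3 remove [pjjs,qyn,hbn] add [vyvh,eznmq] -> 11 lines: kwapa hsqv isg vyvh eznmq jhv xlqz ebh onad pqmt ngy
Hunk 4: at line 4 remove [jhv,xlqz,ebh] add [urdc,vrbz,reae] -> 11 lines: kwapa hsqv isg vyvh eznmq urdc vrbz reae onad pqmt ngy
Hunk 5: at line 6 remove [vrbz] add [blv,movse] -> 12 lines: kwapa hsqv isg vyvh eznmq urdc blv movse reae onad pqmt ngy
Final line 9: reae

Answer: reae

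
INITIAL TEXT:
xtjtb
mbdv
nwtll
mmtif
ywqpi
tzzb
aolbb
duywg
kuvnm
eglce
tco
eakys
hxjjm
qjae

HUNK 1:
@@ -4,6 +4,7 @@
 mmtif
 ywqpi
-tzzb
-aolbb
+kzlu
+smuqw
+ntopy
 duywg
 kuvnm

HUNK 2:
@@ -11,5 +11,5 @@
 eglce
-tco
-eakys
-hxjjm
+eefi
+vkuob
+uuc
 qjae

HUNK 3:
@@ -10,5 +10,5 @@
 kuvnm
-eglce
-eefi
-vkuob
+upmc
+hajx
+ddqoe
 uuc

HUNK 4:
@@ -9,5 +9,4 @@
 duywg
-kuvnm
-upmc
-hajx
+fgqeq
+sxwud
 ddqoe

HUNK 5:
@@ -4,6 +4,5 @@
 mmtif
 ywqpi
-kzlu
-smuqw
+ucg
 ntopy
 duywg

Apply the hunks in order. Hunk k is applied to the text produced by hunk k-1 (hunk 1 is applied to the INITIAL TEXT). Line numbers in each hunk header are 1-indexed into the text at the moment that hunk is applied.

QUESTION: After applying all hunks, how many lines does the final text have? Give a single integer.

Hunk 1: at line 4 remove [tzzb,aolbb] add [kzlu,smuqw,ntopy] -> 15 lines: xtjtb mbdv nwtll mmtif ywqpi kzlu smuqw ntopy duywg kuvnm eglce tco eakys hxjjm qjae
Hunk 2: at line 11 remove [tco,eakys,hxjjm] add [eefi,vkuob,uuc] -> 15 lines: xtjtb mbdv nwtll mmtif ywqpi kzlu smuqw ntopy duywg kuvnm eglce eefi vkuob uuc qjae
Hunk 3: at line 10 remove [eglce,eefi,vkuob] add [upmc,hajx,ddqoe] -> 15 lines: xtjtb mbdv nwtll mmtif ywqpi kzlu smuqw ntopy duywg kuvnm upmc hajx ddqoe uuc qjae
Hunk 4: at line 9 remove [kuvnm,upmc,hajx] add [fgqeq,sxwud] -> 14 lines: xtjtb mbdv nwtll mmtif ywqpi kzlu smuqw ntopy duywg fgqeq sxwud ddqoe uuc qjae
Hunk 5: at line 4 remove [kzlu,smuqw] add [ucg] -> 13 lines: xtjtb mbdv nwtll mmtif ywqpi ucg ntopy duywg fgqeq sxwud ddqoe uuc qjae
Final line count: 13

Answer: 13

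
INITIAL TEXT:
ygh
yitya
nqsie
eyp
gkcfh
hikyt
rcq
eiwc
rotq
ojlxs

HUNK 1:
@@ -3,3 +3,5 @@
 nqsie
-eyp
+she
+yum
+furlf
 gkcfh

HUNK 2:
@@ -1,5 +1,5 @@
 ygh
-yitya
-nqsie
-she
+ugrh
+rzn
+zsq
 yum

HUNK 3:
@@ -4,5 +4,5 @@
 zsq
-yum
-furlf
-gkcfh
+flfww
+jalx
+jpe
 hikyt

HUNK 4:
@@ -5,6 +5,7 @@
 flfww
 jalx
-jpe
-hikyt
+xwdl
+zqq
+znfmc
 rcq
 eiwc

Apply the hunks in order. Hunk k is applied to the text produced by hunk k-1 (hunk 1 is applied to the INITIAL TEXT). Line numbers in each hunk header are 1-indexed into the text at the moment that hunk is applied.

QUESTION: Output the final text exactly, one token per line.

Answer: ygh
ugrh
rzn
zsq
flfww
jalx
xwdl
zqq
znfmc
rcq
eiwc
rotq
ojlxs

Derivation:
Hunk 1: at line 3 remove [eyp] add [she,yum,furlf] -> 12 lines: ygh yitya nqsie she yum furlf gkcfh hikyt rcq eiwc rotq ojlxs
Hunk 2: at line 1 remove [yitya,nqsie,she] add [ugrh,rzn,zsq] -> 12 lines: ygh ugrh rzn zsq yum furlf gkcfh hikyt rcq eiwc rotq ojlxs
Hunk 3: at line 4 remove [yum,furlf,gkcfh] add [flfww,jalx,jpe] -> 12 lines: ygh ugrh rzn zsq flfww jalx jpe hikyt rcq eiwc rotq ojlxs
Hunk 4: at line 5 remove [jpe,hikyt] add [xwdl,zqq,znfmc] -> 13 lines: ygh ugrh rzn zsq flfww jalx xwdl zqq znfmc rcq eiwc rotq ojlxs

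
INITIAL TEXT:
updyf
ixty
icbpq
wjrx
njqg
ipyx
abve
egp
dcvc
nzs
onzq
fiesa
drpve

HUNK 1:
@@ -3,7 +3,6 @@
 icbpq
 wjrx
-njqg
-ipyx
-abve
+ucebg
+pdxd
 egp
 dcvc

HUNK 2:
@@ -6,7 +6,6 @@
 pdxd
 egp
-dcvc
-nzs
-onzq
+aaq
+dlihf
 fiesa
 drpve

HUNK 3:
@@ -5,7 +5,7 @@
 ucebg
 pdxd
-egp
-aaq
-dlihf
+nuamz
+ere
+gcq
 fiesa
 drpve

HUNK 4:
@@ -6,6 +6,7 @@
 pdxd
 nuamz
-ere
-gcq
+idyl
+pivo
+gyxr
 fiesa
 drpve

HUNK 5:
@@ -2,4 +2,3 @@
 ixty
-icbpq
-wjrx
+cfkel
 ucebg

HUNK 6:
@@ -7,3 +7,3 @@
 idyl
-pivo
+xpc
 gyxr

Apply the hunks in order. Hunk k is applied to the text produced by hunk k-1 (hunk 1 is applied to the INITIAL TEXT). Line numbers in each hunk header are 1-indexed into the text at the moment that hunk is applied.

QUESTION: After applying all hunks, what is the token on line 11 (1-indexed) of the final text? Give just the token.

Hunk 1: at line 3 remove [njqg,ipyx,abve] add [ucebg,pdxd] -> 12 lines: updyf ixty icbpq wjrx ucebg pdxd egp dcvc nzs onzq fiesa drpve
Hunk 2: at line 6 remove [dcvc,nzs,onzq] add [aaq,dlihf] -> 11 lines: updyf ixty icbpq wjrx ucebg pdxd egp aaq dlihf fiesa drpve
Hunk 3: at line 5 remove [egp,aaq,dlihf] add [nuamz,ere,gcq] -> 11 lines: updyf ixty icbpq wjrx ucebg pdxd nuamz ere gcq fiesa drpve
Hunk 4: at line 6 remove [ere,gcq] add [idyl,pivo,gyxr] -> 12 lines: updyf ixty icbpq wjrx ucebg pdxd nuamz idyl pivo gyxr fiesa drpve
Hunk 5: at line 2 remove [icbpq,wjrx] add [cfkel] -> 11 lines: updyf ixty cfkel ucebg pdxd nuamz idyl pivo gyxr fiesa drpve
Hunk 6: at line 7 remove [pivo] add [xpc] -> 11 lines: updyf ixty cfkel ucebg pdxd nuamz idyl xpc gyxr fiesa drpve
Final line 11: drpve

Answer: drpve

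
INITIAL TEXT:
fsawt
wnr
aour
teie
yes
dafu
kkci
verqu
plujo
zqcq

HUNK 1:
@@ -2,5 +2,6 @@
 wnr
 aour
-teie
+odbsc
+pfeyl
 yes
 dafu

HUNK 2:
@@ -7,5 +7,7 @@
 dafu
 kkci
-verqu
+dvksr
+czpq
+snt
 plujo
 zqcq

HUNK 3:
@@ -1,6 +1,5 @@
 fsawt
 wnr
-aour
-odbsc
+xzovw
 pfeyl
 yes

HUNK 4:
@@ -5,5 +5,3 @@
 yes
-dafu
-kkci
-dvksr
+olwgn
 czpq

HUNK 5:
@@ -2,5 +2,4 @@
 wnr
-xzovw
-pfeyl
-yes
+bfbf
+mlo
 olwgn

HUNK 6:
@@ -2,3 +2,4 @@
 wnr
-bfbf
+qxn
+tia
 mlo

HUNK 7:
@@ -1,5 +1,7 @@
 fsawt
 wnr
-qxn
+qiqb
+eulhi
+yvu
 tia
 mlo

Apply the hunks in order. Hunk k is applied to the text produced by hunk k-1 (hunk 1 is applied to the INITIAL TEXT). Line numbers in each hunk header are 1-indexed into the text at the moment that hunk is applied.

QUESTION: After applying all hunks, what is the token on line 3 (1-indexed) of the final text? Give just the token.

Answer: qiqb

Derivation:
Hunk 1: at line 2 remove [teie] add [odbsc,pfeyl] -> 11 lines: fsawt wnr aour odbsc pfeyl yes dafu kkci verqu plujo zqcq
Hunk 2: at line 7 remove [verqu] add [dvksr,czpq,snt] -> 13 lines: fsawt wnr aour odbsc pfeyl yes dafu kkci dvksr czpq snt plujo zqcq
Hunk 3: at line 1 remove [aour,odbsc] add [xzovw] -> 12 lines: fsawt wnr xzovw pfeyl yes dafu kkci dvksr czpq snt plujo zqcq
Hunk 4: at line 5 remove [dafu,kkci,dvksr] add [olwgn] -> 10 lines: fsawt wnr xzovw pfeyl yes olwgn czpq snt plujo zqcq
Hunk 5: at line 2 remove [xzovw,pfeyl,yes] add [bfbf,mlo] -> 9 lines: fsawt wnr bfbf mlo olwgn czpq snt plujo zqcq
Hunk 6: at line 2 remove [bfbf] add [qxn,tia] -> 10 lines: fsawt wnr qxn tia mlo olwgn czpq snt plujo zqcq
Hunk 7: at line 1 remove [qxn] add [qiqb,eulhi,yvu] -> 12 lines: fsawt wnr qiqb eulhi yvu tia mlo olwgn czpq snt plujo zqcq
Final line 3: qiqb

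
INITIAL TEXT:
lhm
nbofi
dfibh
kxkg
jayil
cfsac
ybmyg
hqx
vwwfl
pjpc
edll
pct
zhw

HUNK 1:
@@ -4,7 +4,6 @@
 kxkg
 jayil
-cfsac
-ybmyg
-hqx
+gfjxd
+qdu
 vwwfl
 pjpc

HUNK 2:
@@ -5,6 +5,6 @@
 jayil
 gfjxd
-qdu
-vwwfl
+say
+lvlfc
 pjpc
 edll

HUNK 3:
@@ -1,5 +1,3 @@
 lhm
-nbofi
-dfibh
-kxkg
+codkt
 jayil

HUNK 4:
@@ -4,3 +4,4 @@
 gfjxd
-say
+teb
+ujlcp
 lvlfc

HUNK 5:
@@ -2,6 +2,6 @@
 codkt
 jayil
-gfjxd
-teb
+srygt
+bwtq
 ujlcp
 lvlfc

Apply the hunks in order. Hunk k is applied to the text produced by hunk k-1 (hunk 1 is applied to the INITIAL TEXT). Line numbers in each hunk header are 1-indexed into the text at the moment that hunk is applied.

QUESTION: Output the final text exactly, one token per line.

Hunk 1: at line 4 remove [cfsac,ybmyg,hqx] add [gfjxd,qdu] -> 12 lines: lhm nbofi dfibh kxkg jayil gfjxd qdu vwwfl pjpc edll pct zhw
Hunk 2: at line 5 remove [qdu,vwwfl] add [say,lvlfc] -> 12 lines: lhm nbofi dfibh kxkg jayil gfjxd say lvlfc pjpc edll pct zhw
Hunk 3: at line 1 remove [nbofi,dfibh,kxkg] add [codkt] -> 10 lines: lhm codkt jayil gfjxd say lvlfc pjpc edll pct zhw
Hunk 4: at line 4 remove [say] add [teb,ujlcp] -> 11 lines: lhm codkt jayil gfjxd teb ujlcp lvlfc pjpc edll pct zhw
Hunk 5: at line 2 remove [gfjxd,teb] add [srygt,bwtq] -> 11 lines: lhm codkt jayil srygt bwtq ujlcp lvlfc pjpc edll pct zhw

Answer: lhm
codkt
jayil
srygt
bwtq
ujlcp
lvlfc
pjpc
edll
pct
zhw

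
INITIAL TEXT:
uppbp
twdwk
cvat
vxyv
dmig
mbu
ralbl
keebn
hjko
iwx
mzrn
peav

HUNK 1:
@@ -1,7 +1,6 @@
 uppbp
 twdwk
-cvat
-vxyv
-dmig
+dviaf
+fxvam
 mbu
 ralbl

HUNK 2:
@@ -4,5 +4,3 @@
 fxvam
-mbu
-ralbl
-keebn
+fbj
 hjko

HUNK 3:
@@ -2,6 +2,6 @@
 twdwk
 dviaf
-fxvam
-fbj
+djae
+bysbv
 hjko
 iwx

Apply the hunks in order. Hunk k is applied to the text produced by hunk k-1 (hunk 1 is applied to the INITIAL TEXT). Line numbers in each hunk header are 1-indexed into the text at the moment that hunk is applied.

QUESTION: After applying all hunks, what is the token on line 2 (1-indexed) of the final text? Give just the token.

Hunk 1: at line 1 remove [cvat,vxyv,dmig] add [dviaf,fxvam] -> 11 lines: uppbp twdwk dviaf fxvam mbu ralbl keebn hjko iwx mzrn peav
Hunk 2: at line 4 remove [mbu,ralbl,keebn] add [fbj] -> 9 lines: uppbp twdwk dviaf fxvam fbj hjko iwx mzrn peav
Hunk 3: at line 2 remove [fxvam,fbj] add [djae,bysbv] -> 9 lines: uppbp twdwk dviaf djae bysbv hjko iwx mzrn peav
Final line 2: twdwk

Answer: twdwk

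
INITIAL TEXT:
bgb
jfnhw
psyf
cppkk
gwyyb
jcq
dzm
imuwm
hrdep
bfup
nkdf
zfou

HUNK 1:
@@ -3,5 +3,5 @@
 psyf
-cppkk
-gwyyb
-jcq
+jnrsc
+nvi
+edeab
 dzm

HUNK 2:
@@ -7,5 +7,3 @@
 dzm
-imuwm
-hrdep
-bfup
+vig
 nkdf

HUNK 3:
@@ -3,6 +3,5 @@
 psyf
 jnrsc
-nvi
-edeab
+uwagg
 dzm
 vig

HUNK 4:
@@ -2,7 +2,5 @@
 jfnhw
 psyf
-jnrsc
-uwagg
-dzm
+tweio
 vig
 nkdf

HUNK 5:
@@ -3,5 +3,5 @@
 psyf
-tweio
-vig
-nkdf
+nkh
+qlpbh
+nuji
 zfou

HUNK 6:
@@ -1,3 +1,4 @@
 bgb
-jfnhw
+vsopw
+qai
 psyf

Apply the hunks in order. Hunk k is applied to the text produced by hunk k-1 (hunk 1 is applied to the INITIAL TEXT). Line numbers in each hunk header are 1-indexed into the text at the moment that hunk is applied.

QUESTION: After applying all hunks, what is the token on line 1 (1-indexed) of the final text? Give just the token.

Answer: bgb

Derivation:
Hunk 1: at line 3 remove [cppkk,gwyyb,jcq] add [jnrsc,nvi,edeab] -> 12 lines: bgb jfnhw psyf jnrsc nvi edeab dzm imuwm hrdep bfup nkdf zfou
Hunk 2: at line 7 remove [imuwm,hrdep,bfup] add [vig] -> 10 lines: bgb jfnhw psyf jnrsc nvi edeab dzm vig nkdf zfou
Hunk 3: at line 3 remove [nvi,edeab] add [uwagg] -> 9 lines: bgb jfnhw psyf jnrsc uwagg dzm vig nkdf zfou
Hunk 4: at line 2 remove [jnrsc,uwagg,dzm] add [tweio] -> 7 lines: bgb jfnhw psyf tweio vig nkdf zfou
Hunk 5: at line 3 remove [tweio,vig,nkdf] add [nkh,qlpbh,nuji] -> 7 lines: bgb jfnhw psyf nkh qlpbh nuji zfou
Hunk 6: at line 1 remove [jfnhw] add [vsopw,qai] -> 8 lines: bgb vsopw qai psyf nkh qlpbh nuji zfou
Final line 1: bgb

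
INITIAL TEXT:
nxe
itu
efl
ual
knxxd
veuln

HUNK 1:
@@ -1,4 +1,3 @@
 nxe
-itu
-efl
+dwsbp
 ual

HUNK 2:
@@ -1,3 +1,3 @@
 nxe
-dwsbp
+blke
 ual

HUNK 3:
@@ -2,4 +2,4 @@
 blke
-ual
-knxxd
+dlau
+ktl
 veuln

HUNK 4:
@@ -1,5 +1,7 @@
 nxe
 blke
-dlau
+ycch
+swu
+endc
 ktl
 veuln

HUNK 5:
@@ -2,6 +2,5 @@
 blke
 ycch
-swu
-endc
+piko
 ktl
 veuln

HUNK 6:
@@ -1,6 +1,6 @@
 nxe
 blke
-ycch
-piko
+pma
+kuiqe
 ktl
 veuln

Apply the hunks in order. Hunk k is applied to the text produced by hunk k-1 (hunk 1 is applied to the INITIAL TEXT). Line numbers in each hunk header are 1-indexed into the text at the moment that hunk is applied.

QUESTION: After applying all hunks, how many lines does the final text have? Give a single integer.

Answer: 6

Derivation:
Hunk 1: at line 1 remove [itu,efl] add [dwsbp] -> 5 lines: nxe dwsbp ual knxxd veuln
Hunk 2: at line 1 remove [dwsbp] add [blke] -> 5 lines: nxe blke ual knxxd veuln
Hunk 3: at line 2 remove [ual,knxxd] add [dlau,ktl] -> 5 lines: nxe blke dlau ktl veuln
Hunk 4: at line 1 remove [dlau] add [ycch,swu,endc] -> 7 lines: nxe blke ycch swu endc ktl veuln
Hunk 5: at line 2 remove [swu,endc] add [piko] -> 6 lines: nxe blke ycch piko ktl veuln
Hunk 6: at line 1 remove [ycch,piko] add [pma,kuiqe] -> 6 lines: nxe blke pma kuiqe ktl veuln
Final line count: 6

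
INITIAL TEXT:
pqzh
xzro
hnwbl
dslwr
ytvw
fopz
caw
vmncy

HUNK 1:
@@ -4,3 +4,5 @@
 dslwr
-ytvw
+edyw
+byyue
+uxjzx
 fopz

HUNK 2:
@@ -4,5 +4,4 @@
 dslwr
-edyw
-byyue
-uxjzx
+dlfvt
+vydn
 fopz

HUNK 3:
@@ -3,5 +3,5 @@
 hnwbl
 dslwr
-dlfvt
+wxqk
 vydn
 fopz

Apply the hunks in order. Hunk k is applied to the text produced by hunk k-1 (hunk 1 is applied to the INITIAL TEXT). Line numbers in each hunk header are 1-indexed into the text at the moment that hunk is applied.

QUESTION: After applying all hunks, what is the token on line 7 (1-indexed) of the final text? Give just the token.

Answer: fopz

Derivation:
Hunk 1: at line 4 remove [ytvw] add [edyw,byyue,uxjzx] -> 10 lines: pqzh xzro hnwbl dslwr edyw byyue uxjzx fopz caw vmncy
Hunk 2: at line 4 remove [edyw,byyue,uxjzx] add [dlfvt,vydn] -> 9 lines: pqzh xzro hnwbl dslwr dlfvt vydn fopz caw vmncy
Hunk 3: at line 3 remove [dlfvt] add [wxqk] -> 9 lines: pqzh xzro hnwbl dslwr wxqk vydn fopz caw vmncy
Final line 7: fopz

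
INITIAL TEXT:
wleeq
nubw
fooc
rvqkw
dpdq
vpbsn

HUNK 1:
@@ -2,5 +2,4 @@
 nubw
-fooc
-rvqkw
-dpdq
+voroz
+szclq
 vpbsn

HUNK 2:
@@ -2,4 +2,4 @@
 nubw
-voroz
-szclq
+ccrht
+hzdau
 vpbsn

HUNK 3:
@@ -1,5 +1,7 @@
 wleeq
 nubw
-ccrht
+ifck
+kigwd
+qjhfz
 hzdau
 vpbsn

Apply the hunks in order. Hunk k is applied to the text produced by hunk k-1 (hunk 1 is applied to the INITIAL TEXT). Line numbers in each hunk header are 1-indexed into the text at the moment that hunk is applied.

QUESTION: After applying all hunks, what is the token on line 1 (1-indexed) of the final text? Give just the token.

Answer: wleeq

Derivation:
Hunk 1: at line 2 remove [fooc,rvqkw,dpdq] add [voroz,szclq] -> 5 lines: wleeq nubw voroz szclq vpbsn
Hunk 2: at line 2 remove [voroz,szclq] add [ccrht,hzdau] -> 5 lines: wleeq nubw ccrht hzdau vpbsn
Hunk 3: at line 1 remove [ccrht] add [ifck,kigwd,qjhfz] -> 7 lines: wleeq nubw ifck kigwd qjhfz hzdau vpbsn
Final line 1: wleeq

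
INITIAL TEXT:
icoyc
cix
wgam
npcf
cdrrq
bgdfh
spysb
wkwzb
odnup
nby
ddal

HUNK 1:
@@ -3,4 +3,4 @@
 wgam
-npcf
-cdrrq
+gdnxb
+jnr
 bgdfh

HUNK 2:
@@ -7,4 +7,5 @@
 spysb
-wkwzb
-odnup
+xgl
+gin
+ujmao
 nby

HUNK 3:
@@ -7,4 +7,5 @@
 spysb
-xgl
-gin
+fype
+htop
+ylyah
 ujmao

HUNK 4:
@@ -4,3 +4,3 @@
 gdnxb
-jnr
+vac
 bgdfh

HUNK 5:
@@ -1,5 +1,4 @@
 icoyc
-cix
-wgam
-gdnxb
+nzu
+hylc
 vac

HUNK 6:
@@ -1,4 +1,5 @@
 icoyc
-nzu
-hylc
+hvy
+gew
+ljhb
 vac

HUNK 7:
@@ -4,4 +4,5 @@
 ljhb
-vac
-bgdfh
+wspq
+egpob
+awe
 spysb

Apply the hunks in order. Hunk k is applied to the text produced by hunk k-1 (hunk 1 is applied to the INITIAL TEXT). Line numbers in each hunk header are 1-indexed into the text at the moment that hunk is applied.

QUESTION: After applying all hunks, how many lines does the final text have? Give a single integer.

Answer: 14

Derivation:
Hunk 1: at line 3 remove [npcf,cdrrq] add [gdnxb,jnr] -> 11 lines: icoyc cix wgam gdnxb jnr bgdfh spysb wkwzb odnup nby ddal
Hunk 2: at line 7 remove [wkwzb,odnup] add [xgl,gin,ujmao] -> 12 lines: icoyc cix wgam gdnxb jnr bgdfh spysb xgl gin ujmao nby ddal
Hunk 3: at line 7 remove [xgl,gin] add [fype,htop,ylyah] -> 13 lines: icoyc cix wgam gdnxb jnr bgdfh spysb fype htop ylyah ujmao nby ddal
Hunk 4: at line 4 remove [jnr] add [vac] -> 13 lines: icoyc cix wgam gdnxb vac bgdfh spysb fype htop ylyah ujmao nby ddal
Hunk 5: at line 1 remove [cix,wgam,gdnxb] add [nzu,hylc] -> 12 lines: icoyc nzu hylc vac bgdfh spysb fype htop ylyah ujmao nby ddal
Hunk 6: at line 1 remove [nzu,hylc] add [hvy,gew,ljhb] -> 13 lines: icoyc hvy gew ljhb vac bgdfh spysb fype htop ylyah ujmao nby ddal
Hunk 7: at line 4 remove [vac,bgdfh] add [wspq,egpob,awe] -> 14 lines: icoyc hvy gew ljhb wspq egpob awe spysb fype htop ylyah ujmao nby ddal
Final line count: 14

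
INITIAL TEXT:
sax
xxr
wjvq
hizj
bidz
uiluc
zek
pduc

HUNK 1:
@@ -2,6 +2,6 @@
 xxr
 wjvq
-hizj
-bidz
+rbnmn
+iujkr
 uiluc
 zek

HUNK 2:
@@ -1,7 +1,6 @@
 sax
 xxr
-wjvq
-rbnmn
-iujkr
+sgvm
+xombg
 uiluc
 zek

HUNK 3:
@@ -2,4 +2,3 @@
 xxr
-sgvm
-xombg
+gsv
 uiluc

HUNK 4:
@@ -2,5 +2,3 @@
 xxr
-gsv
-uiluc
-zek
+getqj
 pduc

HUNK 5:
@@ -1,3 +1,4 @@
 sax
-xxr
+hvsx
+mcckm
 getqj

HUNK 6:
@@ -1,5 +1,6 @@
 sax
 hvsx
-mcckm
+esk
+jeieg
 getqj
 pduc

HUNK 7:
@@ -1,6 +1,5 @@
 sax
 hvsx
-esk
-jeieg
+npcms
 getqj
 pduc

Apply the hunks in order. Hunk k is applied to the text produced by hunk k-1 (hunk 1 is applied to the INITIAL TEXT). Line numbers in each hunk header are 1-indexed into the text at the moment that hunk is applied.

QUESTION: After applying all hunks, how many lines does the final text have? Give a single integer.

Hunk 1: at line 2 remove [hizj,bidz] add [rbnmn,iujkr] -> 8 lines: sax xxr wjvq rbnmn iujkr uiluc zek pduc
Hunk 2: at line 1 remove [wjvq,rbnmn,iujkr] add [sgvm,xombg] -> 7 lines: sax xxr sgvm xombg uiluc zek pduc
Hunk 3: at line 2 remove [sgvm,xombg] add [gsv] -> 6 lines: sax xxr gsv uiluc zek pduc
Hunk 4: at line 2 remove [gsv,uiluc,zek] add [getqj] -> 4 lines: sax xxr getqj pduc
Hunk 5: at line 1 remove [xxr] add [hvsx,mcckm] -> 5 lines: sax hvsx mcckm getqj pduc
Hunk 6: at line 1 remove [mcckm] add [esk,jeieg] -> 6 lines: sax hvsx esk jeieg getqj pduc
Hunk 7: at line 1 remove [esk,jeieg] add [npcms] -> 5 lines: sax hvsx npcms getqj pduc
Final line count: 5

Answer: 5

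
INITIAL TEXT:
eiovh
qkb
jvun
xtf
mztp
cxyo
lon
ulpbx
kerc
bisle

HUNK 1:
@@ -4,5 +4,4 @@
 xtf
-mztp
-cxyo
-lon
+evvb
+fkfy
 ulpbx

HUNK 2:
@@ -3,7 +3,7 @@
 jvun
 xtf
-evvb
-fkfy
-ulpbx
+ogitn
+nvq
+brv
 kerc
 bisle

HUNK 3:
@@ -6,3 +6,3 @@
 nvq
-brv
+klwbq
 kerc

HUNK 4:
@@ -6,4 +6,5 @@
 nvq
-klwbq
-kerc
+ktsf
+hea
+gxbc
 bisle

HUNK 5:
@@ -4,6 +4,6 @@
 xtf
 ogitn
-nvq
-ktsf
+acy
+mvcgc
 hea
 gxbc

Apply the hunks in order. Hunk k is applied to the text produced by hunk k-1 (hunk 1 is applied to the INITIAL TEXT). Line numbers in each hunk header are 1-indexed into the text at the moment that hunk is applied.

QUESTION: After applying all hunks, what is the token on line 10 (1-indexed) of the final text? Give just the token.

Hunk 1: at line 4 remove [mztp,cxyo,lon] add [evvb,fkfy] -> 9 lines: eiovh qkb jvun xtf evvb fkfy ulpbx kerc bisle
Hunk 2: at line 3 remove [evvb,fkfy,ulpbx] add [ogitn,nvq,brv] -> 9 lines: eiovh qkb jvun xtf ogitn nvq brv kerc bisle
Hunk 3: at line 6 remove [brv] add [klwbq] -> 9 lines: eiovh qkb jvun xtf ogitn nvq klwbq kerc bisle
Hunk 4: at line 6 remove [klwbq,kerc] add [ktsf,hea,gxbc] -> 10 lines: eiovh qkb jvun xtf ogitn nvq ktsf hea gxbc bisle
Hunk 5: at line 4 remove [nvq,ktsf] add [acy,mvcgc] -> 10 lines: eiovh qkb jvun xtf ogitn acy mvcgc hea gxbc bisle
Final line 10: bisle

Answer: bisle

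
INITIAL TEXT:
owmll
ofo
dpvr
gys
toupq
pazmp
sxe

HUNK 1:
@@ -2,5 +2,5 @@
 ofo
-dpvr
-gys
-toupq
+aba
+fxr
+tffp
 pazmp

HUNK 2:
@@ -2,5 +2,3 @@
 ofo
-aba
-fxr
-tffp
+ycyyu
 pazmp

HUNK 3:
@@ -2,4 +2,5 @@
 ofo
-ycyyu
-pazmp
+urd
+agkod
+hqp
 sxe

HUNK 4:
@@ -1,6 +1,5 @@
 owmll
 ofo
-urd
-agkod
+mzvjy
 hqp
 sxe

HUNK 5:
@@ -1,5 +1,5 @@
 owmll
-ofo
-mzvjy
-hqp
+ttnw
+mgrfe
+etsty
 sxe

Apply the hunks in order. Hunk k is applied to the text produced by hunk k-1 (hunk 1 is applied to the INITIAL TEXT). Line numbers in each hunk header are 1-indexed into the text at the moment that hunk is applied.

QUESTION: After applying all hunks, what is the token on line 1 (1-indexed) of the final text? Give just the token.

Answer: owmll

Derivation:
Hunk 1: at line 2 remove [dpvr,gys,toupq] add [aba,fxr,tffp] -> 7 lines: owmll ofo aba fxr tffp pazmp sxe
Hunk 2: at line 2 remove [aba,fxr,tffp] add [ycyyu] -> 5 lines: owmll ofo ycyyu pazmp sxe
Hunk 3: at line 2 remove [ycyyu,pazmp] add [urd,agkod,hqp] -> 6 lines: owmll ofo urd agkod hqp sxe
Hunk 4: at line 1 remove [urd,agkod] add [mzvjy] -> 5 lines: owmll ofo mzvjy hqp sxe
Hunk 5: at line 1 remove [ofo,mzvjy,hqp] add [ttnw,mgrfe,etsty] -> 5 lines: owmll ttnw mgrfe etsty sxe
Final line 1: owmll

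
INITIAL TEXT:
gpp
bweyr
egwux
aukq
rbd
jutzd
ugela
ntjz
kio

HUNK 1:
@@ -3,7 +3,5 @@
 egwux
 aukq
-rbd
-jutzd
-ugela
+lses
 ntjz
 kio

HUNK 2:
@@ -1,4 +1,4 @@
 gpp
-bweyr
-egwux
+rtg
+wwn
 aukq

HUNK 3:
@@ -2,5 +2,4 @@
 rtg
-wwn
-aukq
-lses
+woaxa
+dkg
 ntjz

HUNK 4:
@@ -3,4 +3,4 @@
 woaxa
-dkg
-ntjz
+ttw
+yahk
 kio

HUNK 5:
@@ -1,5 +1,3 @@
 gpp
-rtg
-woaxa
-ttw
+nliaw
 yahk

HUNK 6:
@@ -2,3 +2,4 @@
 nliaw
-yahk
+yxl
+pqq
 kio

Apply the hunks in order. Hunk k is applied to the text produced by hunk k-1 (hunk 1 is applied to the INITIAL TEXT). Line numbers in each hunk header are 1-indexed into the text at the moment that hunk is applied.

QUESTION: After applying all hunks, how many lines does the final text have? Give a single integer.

Answer: 5

Derivation:
Hunk 1: at line 3 remove [rbd,jutzd,ugela] add [lses] -> 7 lines: gpp bweyr egwux aukq lses ntjz kio
Hunk 2: at line 1 remove [bweyr,egwux] add [rtg,wwn] -> 7 lines: gpp rtg wwn aukq lses ntjz kio
Hunk 3: at line 2 remove [wwn,aukq,lses] add [woaxa,dkg] -> 6 lines: gpp rtg woaxa dkg ntjz kio
Hunk 4: at line 3 remove [dkg,ntjz] add [ttw,yahk] -> 6 lines: gpp rtg woaxa ttw yahk kio
Hunk 5: at line 1 remove [rtg,woaxa,ttw] add [nliaw] -> 4 lines: gpp nliaw yahk kio
Hunk 6: at line 2 remove [yahk] add [yxl,pqq] -> 5 lines: gpp nliaw yxl pqq kio
Final line count: 5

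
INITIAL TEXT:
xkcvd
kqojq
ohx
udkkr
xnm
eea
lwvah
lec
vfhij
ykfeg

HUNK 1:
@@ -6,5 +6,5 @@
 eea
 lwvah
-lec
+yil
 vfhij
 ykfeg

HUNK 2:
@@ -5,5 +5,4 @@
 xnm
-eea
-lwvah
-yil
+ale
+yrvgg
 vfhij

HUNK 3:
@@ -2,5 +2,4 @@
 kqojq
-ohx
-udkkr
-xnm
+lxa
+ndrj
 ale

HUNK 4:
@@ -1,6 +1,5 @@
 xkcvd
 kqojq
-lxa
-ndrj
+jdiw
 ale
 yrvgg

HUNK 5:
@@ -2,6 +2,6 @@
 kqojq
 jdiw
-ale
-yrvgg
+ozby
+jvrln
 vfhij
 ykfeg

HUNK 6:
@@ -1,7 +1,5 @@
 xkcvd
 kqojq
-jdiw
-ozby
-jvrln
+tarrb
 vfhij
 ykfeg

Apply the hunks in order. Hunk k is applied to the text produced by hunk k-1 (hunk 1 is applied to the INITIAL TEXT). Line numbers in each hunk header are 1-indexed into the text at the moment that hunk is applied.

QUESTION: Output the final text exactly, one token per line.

Hunk 1: at line 6 remove [lec] add [yil] -> 10 lines: xkcvd kqojq ohx udkkr xnm eea lwvah yil vfhij ykfeg
Hunk 2: at line 5 remove [eea,lwvah,yil] add [ale,yrvgg] -> 9 lines: xkcvd kqojq ohx udkkr xnm ale yrvgg vfhij ykfeg
Hunk 3: at line 2 remove [ohx,udkkr,xnm] add [lxa,ndrj] -> 8 lines: xkcvd kqojq lxa ndrj ale yrvgg vfhij ykfeg
Hunk 4: at line 1 remove [lxa,ndrj] add [jdiw] -> 7 lines: xkcvd kqojq jdiw ale yrvgg vfhij ykfeg
Hunk 5: at line 2 remove [ale,yrvgg] add [ozby,jvrln] -> 7 lines: xkcvd kqojq jdiw ozby jvrln vfhij ykfeg
Hunk 6: at line 1 remove [jdiw,ozby,jvrln] add [tarrb] -> 5 lines: xkcvd kqojq tarrb vfhij ykfeg

Answer: xkcvd
kqojq
tarrb
vfhij
ykfeg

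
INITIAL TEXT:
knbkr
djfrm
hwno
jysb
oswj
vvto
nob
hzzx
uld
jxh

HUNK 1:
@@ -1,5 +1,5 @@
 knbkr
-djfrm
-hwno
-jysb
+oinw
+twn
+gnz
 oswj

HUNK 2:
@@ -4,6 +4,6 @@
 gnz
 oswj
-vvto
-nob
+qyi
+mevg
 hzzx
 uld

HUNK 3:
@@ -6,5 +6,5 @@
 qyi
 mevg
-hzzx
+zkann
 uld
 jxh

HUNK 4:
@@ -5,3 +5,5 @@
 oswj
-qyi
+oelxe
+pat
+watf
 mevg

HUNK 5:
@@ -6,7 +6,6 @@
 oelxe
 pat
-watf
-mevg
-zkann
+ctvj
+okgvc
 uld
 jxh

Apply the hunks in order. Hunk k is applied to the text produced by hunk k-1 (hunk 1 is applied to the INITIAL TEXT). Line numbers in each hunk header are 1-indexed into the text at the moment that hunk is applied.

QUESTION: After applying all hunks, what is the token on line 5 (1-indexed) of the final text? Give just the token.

Hunk 1: at line 1 remove [djfrm,hwno,jysb] add [oinw,twn,gnz] -> 10 lines: knbkr oinw twn gnz oswj vvto nob hzzx uld jxh
Hunk 2: at line 4 remove [vvto,nob] add [qyi,mevg] -> 10 lines: knbkr oinw twn gnz oswj qyi mevg hzzx uld jxh
Hunk 3: at line 6 remove [hzzx] add [zkann] -> 10 lines: knbkr oinw twn gnz oswj qyi mevg zkann uld jxh
Hunk 4: at line 5 remove [qyi] add [oelxe,pat,watf] -> 12 lines: knbkr oinw twn gnz oswj oelxe pat watf mevg zkann uld jxh
Hunk 5: at line 6 remove [watf,mevg,zkann] add [ctvj,okgvc] -> 11 lines: knbkr oinw twn gnz oswj oelxe pat ctvj okgvc uld jxh
Final line 5: oswj

Answer: oswj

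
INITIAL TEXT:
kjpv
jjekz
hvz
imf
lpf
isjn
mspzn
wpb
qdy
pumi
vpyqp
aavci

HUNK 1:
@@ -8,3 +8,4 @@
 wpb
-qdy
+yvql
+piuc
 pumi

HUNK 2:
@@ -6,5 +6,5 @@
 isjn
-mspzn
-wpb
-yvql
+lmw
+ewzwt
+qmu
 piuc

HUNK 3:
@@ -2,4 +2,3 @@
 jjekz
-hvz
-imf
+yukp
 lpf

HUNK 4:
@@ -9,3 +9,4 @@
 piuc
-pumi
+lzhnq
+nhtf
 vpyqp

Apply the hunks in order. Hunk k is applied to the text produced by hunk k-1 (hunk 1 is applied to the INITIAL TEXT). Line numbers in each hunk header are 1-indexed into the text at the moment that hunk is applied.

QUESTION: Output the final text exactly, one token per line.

Answer: kjpv
jjekz
yukp
lpf
isjn
lmw
ewzwt
qmu
piuc
lzhnq
nhtf
vpyqp
aavci

Derivation:
Hunk 1: at line 8 remove [qdy] add [yvql,piuc] -> 13 lines: kjpv jjekz hvz imf lpf isjn mspzn wpb yvql piuc pumi vpyqp aavci
Hunk 2: at line 6 remove [mspzn,wpb,yvql] add [lmw,ewzwt,qmu] -> 13 lines: kjpv jjekz hvz imf lpf isjn lmw ewzwt qmu piuc pumi vpyqp aavci
Hunk 3: at line 2 remove [hvz,imf] add [yukp] -> 12 lines: kjpv jjekz yukp lpf isjn lmw ewzwt qmu piuc pumi vpyqp aavci
Hunk 4: at line 9 remove [pumi] add [lzhnq,nhtf] -> 13 lines: kjpv jjekz yukp lpf isjn lmw ewzwt qmu piuc lzhnq nhtf vpyqp aavci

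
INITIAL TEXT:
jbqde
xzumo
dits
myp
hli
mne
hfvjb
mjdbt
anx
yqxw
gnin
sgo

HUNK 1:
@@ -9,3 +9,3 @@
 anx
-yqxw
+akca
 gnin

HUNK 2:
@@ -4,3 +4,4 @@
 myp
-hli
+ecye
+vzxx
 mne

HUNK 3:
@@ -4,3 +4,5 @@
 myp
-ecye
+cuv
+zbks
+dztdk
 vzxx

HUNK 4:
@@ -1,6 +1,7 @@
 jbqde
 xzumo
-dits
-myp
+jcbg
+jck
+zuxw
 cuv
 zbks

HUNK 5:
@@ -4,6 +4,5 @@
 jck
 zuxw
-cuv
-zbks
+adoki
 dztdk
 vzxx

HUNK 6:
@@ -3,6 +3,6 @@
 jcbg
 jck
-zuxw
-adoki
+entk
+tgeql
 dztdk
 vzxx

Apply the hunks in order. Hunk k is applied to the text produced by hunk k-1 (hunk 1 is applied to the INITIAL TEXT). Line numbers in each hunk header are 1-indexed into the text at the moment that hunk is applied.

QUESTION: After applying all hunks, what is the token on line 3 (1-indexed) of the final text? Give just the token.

Answer: jcbg

Derivation:
Hunk 1: at line 9 remove [yqxw] add [akca] -> 12 lines: jbqde xzumo dits myp hli mne hfvjb mjdbt anx akca gnin sgo
Hunk 2: at line 4 remove [hli] add [ecye,vzxx] -> 13 lines: jbqde xzumo dits myp ecye vzxx mne hfvjb mjdbt anx akca gnin sgo
Hunk 3: at line 4 remove [ecye] add [cuv,zbks,dztdk] -> 15 lines: jbqde xzumo dits myp cuv zbks dztdk vzxx mne hfvjb mjdbt anx akca gnin sgo
Hunk 4: at line 1 remove [dits,myp] add [jcbg,jck,zuxw] -> 16 lines: jbqde xzumo jcbg jck zuxw cuv zbks dztdk vzxx mne hfvjb mjdbt anx akca gnin sgo
Hunk 5: at line 4 remove [cuv,zbks] add [adoki] -> 15 lines: jbqde xzumo jcbg jck zuxw adoki dztdk vzxx mne hfvjb mjdbt anx akca gnin sgo
Hunk 6: at line 3 remove [zuxw,adoki] add [entk,tgeql] -> 15 lines: jbqde xzumo jcbg jck entk tgeql dztdk vzxx mne hfvjb mjdbt anx akca gnin sgo
Final line 3: jcbg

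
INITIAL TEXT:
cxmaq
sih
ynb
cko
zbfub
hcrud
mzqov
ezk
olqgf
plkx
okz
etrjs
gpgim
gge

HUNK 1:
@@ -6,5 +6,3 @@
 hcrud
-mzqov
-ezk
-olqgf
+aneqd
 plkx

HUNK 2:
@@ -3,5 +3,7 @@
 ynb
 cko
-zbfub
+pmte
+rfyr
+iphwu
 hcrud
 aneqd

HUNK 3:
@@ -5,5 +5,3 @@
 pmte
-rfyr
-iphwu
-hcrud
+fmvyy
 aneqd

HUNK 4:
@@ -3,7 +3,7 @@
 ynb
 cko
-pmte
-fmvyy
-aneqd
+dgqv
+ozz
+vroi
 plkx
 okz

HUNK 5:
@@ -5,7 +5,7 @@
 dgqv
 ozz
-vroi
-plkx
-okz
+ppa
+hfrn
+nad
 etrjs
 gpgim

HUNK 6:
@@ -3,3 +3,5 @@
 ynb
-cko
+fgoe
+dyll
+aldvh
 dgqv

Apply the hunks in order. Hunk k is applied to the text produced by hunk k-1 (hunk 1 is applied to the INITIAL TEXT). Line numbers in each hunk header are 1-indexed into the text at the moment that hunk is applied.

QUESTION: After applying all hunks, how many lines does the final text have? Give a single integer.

Hunk 1: at line 6 remove [mzqov,ezk,olqgf] add [aneqd] -> 12 lines: cxmaq sih ynb cko zbfub hcrud aneqd plkx okz etrjs gpgim gge
Hunk 2: at line 3 remove [zbfub] add [pmte,rfyr,iphwu] -> 14 lines: cxmaq sih ynb cko pmte rfyr iphwu hcrud aneqd plkx okz etrjs gpgim gge
Hunk 3: at line 5 remove [rfyr,iphwu,hcrud] add [fmvyy] -> 12 lines: cxmaq sih ynb cko pmte fmvyy aneqd plkx okz etrjs gpgim gge
Hunk 4: at line 3 remove [pmte,fmvyy,aneqd] add [dgqv,ozz,vroi] -> 12 lines: cxmaq sih ynb cko dgqv ozz vroi plkx okz etrjs gpgim gge
Hunk 5: at line 5 remove [vroi,plkx,okz] add [ppa,hfrn,nad] -> 12 lines: cxmaq sih ynb cko dgqv ozz ppa hfrn nad etrjs gpgim gge
Hunk 6: at line 3 remove [cko] add [fgoe,dyll,aldvh] -> 14 lines: cxmaq sih ynb fgoe dyll aldvh dgqv ozz ppa hfrn nad etrjs gpgim gge
Final line count: 14

Answer: 14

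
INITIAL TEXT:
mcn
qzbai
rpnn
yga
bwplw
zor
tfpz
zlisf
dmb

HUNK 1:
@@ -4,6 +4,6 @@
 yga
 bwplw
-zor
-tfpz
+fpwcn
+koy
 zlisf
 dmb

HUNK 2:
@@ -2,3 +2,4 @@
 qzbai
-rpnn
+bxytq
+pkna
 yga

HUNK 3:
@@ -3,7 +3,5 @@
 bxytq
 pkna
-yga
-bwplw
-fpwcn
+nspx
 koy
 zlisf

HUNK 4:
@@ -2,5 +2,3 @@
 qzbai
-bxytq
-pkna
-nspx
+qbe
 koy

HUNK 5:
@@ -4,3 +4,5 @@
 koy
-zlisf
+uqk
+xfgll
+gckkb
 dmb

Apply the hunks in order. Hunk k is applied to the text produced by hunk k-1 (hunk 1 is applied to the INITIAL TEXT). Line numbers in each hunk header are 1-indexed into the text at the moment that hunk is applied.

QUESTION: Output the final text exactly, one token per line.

Hunk 1: at line 4 remove [zor,tfpz] add [fpwcn,koy] -> 9 lines: mcn qzbai rpnn yga bwplw fpwcn koy zlisf dmb
Hunk 2: at line 2 remove [rpnn] add [bxytq,pkna] -> 10 lines: mcn qzbai bxytq pkna yga bwplw fpwcn koy zlisf dmb
Hunk 3: at line 3 remove [yga,bwplw,fpwcn] add [nspx] -> 8 lines: mcn qzbai bxytq pkna nspx koy zlisf dmb
Hunk 4: at line 2 remove [bxytq,pkna,nspx] add [qbe] -> 6 lines: mcn qzbai qbe koy zlisf dmb
Hunk 5: at line 4 remove [zlisf] add [uqk,xfgll,gckkb] -> 8 lines: mcn qzbai qbe koy uqk xfgll gckkb dmb

Answer: mcn
qzbai
qbe
koy
uqk
xfgll
gckkb
dmb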